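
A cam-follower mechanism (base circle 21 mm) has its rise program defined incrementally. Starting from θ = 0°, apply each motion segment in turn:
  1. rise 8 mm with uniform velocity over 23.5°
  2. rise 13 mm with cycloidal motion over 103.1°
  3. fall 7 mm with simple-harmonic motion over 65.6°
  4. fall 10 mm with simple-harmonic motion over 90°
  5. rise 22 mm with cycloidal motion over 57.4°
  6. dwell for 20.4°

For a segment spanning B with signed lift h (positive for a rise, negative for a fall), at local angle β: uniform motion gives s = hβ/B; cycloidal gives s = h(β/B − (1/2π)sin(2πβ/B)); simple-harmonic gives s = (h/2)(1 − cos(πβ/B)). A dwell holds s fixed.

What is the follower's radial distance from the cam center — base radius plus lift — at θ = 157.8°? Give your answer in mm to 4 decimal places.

seg 1 [0°–23.5°] uniform, h=8: full span → s += 8 → s = 8.0000
seg 2 [23.5°–126.6°] cycloidal, h=13: full span → s += 13 → s = 21.0000
seg 3 [126.6°–192.2°] simple-harmonic, h=-7: θ=157.8° here. β=31.2, B=65.6. -7/2·(1 − cos(π·0.4756)) = -3.2321 → s = 17.7679
radial distance = base radius + s = 21 + 17.7679 = 38.7679

38.7679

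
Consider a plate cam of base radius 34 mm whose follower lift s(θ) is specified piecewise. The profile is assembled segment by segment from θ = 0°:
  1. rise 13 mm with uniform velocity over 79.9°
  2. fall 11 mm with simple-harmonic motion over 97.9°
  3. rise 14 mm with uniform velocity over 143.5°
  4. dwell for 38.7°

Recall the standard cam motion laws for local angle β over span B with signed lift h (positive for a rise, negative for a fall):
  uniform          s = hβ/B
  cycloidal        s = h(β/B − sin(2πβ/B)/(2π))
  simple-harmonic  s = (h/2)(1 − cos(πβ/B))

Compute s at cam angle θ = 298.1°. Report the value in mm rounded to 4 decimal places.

seg 1 [0°–79.9°] uniform, h=13: full span → s += 13 → s = 13.0000
seg 2 [79.9°–177.8°] simple-harmonic, h=-11: full span → s += -11 → s = 2.0000
seg 3 [177.8°–321.3°] uniform, h=14: θ=298.1° here. β=120.3, B=143.5. 14·120.3/143.5 = 11.7366 → s = 13.7366

13.7366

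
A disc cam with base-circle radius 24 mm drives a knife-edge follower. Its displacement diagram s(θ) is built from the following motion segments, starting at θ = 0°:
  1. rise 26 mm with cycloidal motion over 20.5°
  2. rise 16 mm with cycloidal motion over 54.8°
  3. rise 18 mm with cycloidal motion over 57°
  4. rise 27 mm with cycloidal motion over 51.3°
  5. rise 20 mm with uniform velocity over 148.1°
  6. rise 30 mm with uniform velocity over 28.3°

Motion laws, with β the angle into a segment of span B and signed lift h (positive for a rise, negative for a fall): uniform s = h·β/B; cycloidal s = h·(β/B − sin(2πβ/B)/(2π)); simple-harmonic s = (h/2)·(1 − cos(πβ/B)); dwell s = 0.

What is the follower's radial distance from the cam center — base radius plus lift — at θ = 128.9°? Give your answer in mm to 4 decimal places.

seg 1 [0°–20.5°] cycloidal, h=26: full span → s += 26 → s = 26.0000
seg 2 [20.5°–75.3°] cycloidal, h=16: full span → s += 16 → s = 42.0000
seg 3 [75.3°–132.3°] cycloidal, h=18: θ=128.9° here. β=53.6, B=57. 18·(0.9404 − sin(2π·0.9404)/(2π)) = 17.9750 → s = 59.9750
radial distance = base radius + s = 24 + 59.9750 = 83.9750

83.9750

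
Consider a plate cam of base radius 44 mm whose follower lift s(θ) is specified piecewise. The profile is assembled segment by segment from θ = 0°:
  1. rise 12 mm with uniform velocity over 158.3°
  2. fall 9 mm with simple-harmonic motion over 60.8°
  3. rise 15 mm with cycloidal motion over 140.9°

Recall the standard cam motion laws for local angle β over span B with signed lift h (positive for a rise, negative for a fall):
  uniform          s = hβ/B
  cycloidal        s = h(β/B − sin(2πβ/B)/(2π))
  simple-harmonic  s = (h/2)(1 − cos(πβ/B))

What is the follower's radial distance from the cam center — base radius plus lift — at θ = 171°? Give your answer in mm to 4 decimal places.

seg 1 [0°–158.3°] uniform, h=12: full span → s += 12 → s = 12.0000
seg 2 [158.3°–219.1°] simple-harmonic, h=-9: θ=171° here. β=12.7, B=60.8. -9/2·(1 − cos(π·0.2089)) = -0.9346 → s = 11.0654
radial distance = base radius + s = 44 + 11.0654 = 55.0654

55.0654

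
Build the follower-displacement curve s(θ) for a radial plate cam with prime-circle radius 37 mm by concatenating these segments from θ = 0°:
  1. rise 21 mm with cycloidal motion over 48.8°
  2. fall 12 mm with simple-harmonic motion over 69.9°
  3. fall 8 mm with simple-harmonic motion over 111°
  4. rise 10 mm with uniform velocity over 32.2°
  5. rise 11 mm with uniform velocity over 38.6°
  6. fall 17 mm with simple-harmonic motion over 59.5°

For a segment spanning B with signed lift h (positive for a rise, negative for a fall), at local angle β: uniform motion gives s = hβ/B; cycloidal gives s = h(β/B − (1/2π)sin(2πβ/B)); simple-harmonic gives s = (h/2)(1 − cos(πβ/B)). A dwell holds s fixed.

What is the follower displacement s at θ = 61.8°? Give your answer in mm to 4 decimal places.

seg 1 [0°–48.8°] cycloidal, h=21: full span → s += 21 → s = 21.0000
seg 2 [48.8°–118.7°] simple-harmonic, h=-12: θ=61.8° here. β=13, B=69.9. -12/2·(1 − cos(π·0.1860)) = -0.9953 → s = 20.0047

20.0047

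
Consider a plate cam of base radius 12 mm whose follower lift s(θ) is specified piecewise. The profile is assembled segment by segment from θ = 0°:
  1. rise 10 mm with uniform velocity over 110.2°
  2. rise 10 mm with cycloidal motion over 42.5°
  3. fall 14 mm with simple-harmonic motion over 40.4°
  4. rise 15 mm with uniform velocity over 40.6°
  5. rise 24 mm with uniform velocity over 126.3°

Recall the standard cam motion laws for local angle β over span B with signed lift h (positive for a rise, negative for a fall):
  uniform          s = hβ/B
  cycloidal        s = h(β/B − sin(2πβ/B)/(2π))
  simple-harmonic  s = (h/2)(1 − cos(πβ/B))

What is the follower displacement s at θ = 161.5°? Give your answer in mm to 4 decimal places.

seg 1 [0°–110.2°] uniform, h=10: full span → s += 10 → s = 10.0000
seg 2 [110.2°–152.7°] cycloidal, h=10: full span → s += 10 → s = 20.0000
seg 3 [152.7°–193.1°] simple-harmonic, h=-14: θ=161.5° here. β=8.8, B=40.4. -14/2·(1 − cos(π·0.2178)) = -1.5760 → s = 18.4240

18.4240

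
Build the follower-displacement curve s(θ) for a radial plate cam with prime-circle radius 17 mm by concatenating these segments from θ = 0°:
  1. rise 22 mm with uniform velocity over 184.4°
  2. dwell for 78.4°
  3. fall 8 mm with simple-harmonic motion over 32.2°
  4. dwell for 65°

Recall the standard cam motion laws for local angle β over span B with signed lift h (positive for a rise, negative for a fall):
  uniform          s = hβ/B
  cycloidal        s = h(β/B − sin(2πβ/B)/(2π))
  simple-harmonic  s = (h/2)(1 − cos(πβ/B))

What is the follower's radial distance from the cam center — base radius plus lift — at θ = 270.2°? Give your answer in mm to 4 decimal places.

seg 1 [0°–184.4°] uniform, h=22: full span → s += 22 → s = 22.0000
seg 2 [184.4°–262.8°] dwell: s stays 22.0000
seg 3 [262.8°–295°] simple-harmonic, h=-8: θ=270.2° here. β=7.4, B=32.2. -8/2·(1 − cos(π·0.2298)) = -0.9980 → s = 21.0020
radial distance = base radius + s = 17 + 21.0020 = 38.0020

38.0020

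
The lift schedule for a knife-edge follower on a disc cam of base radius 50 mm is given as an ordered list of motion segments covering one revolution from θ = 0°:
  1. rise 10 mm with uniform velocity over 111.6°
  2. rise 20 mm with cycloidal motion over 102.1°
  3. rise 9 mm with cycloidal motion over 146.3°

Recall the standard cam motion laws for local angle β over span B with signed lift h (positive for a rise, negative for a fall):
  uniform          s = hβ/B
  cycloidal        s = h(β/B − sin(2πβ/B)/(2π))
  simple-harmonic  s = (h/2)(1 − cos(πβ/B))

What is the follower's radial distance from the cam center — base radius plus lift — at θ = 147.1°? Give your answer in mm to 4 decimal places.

seg 1 [0°–111.6°] uniform, h=10: full span → s += 10 → s = 10.0000
seg 2 [111.6°–213.7°] cycloidal, h=20: θ=147.1° here. β=35.5, B=102.1. 20·(0.3477 − sin(2π·0.3477)/(2π)) = 4.3520 → s = 14.3520
radial distance = base radius + s = 50 + 14.3520 = 64.3520

64.3520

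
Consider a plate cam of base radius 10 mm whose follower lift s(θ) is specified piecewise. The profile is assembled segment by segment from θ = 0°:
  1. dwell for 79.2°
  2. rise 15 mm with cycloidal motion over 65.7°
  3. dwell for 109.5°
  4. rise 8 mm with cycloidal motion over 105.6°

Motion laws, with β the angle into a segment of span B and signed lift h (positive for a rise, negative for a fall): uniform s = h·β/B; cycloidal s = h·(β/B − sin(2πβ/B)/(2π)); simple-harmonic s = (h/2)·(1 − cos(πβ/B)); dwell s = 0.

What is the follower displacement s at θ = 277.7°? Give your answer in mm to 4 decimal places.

seg 1 [0°–79.2°] dwell: s stays 0.0000
seg 2 [79.2°–144.9°] cycloidal, h=15: full span → s += 15 → s = 15.0000
seg 3 [144.9°–254.4°] dwell: s stays 15.0000
seg 4 [254.4°–360°] cycloidal, h=8: θ=277.7° here. β=23.3, B=105.6. 8·(0.2206 − sin(2π·0.2206)/(2π)) = 0.5135 → s = 15.5135

15.5135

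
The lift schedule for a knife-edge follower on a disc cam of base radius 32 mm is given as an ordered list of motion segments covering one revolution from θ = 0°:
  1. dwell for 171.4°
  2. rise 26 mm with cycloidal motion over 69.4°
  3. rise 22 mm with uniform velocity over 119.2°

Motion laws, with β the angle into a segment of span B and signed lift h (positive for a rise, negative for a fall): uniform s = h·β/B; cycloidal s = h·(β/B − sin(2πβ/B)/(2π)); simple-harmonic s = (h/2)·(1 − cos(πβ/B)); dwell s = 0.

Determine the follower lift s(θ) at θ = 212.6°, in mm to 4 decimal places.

seg 1 [0°–171.4°] dwell: s stays 0.0000
seg 2 [171.4°–240.8°] cycloidal, h=26: θ=212.6° here. β=41.2, B=69.4. 26·(0.5937 − sin(2π·0.5937)/(2π)) = 17.7322 → s = 17.7322

17.7322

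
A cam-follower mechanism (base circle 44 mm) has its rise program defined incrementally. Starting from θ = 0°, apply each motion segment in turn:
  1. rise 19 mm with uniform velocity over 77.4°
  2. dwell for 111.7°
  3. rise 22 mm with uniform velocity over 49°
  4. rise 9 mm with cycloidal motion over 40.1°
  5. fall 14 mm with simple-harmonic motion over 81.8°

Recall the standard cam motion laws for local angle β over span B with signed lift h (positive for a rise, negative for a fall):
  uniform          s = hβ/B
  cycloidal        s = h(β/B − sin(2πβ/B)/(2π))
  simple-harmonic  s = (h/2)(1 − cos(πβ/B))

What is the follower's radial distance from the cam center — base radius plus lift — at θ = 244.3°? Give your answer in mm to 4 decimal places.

seg 1 [0°–77.4°] uniform, h=19: full span → s += 19 → s = 19.0000
seg 2 [77.4°–189.1°] dwell: s stays 19.0000
seg 3 [189.1°–238.1°] uniform, h=22: full span → s += 22 → s = 41.0000
seg 4 [238.1°–278.2°] cycloidal, h=9: θ=244.3° here. β=6.2, B=40.1. 9·(0.1546 − sin(2π·0.1546)/(2π)) = 0.2088 → s = 41.2088
radial distance = base radius + s = 44 + 41.2088 = 85.2088

85.2088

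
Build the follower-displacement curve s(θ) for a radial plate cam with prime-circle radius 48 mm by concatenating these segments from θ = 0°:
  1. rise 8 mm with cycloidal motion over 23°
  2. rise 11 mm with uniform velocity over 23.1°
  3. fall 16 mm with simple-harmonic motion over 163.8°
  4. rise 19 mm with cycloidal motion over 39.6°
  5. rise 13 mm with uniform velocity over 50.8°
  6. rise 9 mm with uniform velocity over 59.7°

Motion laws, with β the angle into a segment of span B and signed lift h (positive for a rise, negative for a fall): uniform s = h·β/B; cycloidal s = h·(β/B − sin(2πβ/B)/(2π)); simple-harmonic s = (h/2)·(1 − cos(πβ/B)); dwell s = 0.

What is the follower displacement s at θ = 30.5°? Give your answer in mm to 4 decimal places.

seg 1 [0°–23°] cycloidal, h=8: full span → s += 8 → s = 8.0000
seg 2 [23°–46.1°] uniform, h=11: θ=30.5° here. β=7.5, B=23.1. 11·7.5/23.1 = 3.5714 → s = 11.5714

11.5714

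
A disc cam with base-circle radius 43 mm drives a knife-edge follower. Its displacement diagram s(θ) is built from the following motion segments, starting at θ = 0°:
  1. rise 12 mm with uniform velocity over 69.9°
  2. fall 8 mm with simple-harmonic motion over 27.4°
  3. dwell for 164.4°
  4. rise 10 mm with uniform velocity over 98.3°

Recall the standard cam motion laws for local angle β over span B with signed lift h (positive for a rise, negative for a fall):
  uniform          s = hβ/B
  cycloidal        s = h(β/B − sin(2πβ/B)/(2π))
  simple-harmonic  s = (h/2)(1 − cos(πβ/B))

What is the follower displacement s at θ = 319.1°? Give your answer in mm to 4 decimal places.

seg 1 [0°–69.9°] uniform, h=12: full span → s += 12 → s = 12.0000
seg 2 [69.9°–97.3°] simple-harmonic, h=-8: full span → s += -8 → s = 4.0000
seg 3 [97.3°–261.7°] dwell: s stays 4.0000
seg 4 [261.7°–360°] uniform, h=10: θ=319.1° here. β=57.4, B=98.3. 10·57.4/98.3 = 5.8393 → s = 9.8393

9.8393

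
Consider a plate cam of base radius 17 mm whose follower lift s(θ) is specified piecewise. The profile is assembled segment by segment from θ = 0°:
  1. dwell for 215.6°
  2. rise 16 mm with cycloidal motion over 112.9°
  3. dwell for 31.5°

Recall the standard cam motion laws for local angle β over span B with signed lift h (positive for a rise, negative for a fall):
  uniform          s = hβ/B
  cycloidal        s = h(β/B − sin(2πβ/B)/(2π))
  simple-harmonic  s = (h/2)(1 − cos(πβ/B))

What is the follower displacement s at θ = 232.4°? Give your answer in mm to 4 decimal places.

seg 1 [0°–215.6°] dwell: s stays 0.0000
seg 2 [215.6°–328.5°] cycloidal, h=16: θ=232.4° here. β=16.8, B=112.9. 16·(0.1488 − sin(2π·0.1488)/(2π)) = 0.3320 → s = 0.3320

0.3320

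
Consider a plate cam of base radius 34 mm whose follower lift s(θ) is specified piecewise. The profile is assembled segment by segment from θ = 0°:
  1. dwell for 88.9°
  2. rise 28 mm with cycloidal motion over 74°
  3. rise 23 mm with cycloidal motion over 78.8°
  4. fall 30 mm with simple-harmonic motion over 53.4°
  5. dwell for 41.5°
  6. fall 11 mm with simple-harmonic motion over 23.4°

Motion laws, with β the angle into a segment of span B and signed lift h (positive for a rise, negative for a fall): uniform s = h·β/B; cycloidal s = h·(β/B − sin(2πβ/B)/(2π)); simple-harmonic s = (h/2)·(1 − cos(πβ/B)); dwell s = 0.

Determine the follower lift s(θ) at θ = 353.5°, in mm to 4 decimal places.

seg 1 [0°–88.9°] dwell: s stays 0.0000
seg 2 [88.9°–162.9°] cycloidal, h=28: full span → s += 28 → s = 28.0000
seg 3 [162.9°–241.7°] cycloidal, h=23: full span → s += 23 → s = 51.0000
seg 4 [241.7°–295.1°] simple-harmonic, h=-30: full span → s += -30 → s = 21.0000
seg 5 [295.1°–336.6°] dwell: s stays 21.0000
seg 6 [336.6°–360°] simple-harmonic, h=-11: θ=353.5° here. β=16.9, B=23.4. -11/2·(1 − cos(π·0.7222)) = -9.0353 → s = 11.9647

11.9647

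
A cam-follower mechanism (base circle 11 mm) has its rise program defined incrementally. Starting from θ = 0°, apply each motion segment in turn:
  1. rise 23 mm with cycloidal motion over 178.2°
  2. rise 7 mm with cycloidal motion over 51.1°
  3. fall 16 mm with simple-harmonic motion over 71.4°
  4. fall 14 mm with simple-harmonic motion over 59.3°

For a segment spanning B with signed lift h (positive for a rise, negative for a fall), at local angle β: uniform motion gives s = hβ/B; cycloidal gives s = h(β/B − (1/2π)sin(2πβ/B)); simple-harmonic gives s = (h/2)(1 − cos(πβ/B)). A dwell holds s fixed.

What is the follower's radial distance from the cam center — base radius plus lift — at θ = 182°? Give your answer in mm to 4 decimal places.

seg 1 [0°–178.2°] cycloidal, h=23: full span → s += 23 → s = 23.0000
seg 2 [178.2°–229.3°] cycloidal, h=7: θ=182° here. β=3.8, B=51.1. 7·(0.0744 − sin(2π·0.0744)/(2π)) = 0.0187 → s = 23.0187
radial distance = base radius + s = 11 + 23.0187 = 34.0187

34.0187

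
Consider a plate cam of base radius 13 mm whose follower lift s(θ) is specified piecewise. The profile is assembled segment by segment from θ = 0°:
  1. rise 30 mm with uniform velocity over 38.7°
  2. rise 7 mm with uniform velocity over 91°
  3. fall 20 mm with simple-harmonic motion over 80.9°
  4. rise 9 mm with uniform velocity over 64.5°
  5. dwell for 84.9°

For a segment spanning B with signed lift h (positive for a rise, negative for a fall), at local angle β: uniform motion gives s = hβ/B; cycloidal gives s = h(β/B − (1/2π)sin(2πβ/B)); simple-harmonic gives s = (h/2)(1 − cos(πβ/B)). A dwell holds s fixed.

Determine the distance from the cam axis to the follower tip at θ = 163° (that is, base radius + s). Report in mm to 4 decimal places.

seg 1 [0°–38.7°] uniform, h=30: full span → s += 30 → s = 30.0000
seg 2 [38.7°–129.7°] uniform, h=7: full span → s += 7 → s = 37.0000
seg 3 [129.7°–210.6°] simple-harmonic, h=-20: θ=163° here. β=33.3, B=80.9. -20/2·(1 − cos(π·0.4116)) = -7.2590 → s = 29.7410
radial distance = base radius + s = 13 + 29.7410 = 42.7410

42.7410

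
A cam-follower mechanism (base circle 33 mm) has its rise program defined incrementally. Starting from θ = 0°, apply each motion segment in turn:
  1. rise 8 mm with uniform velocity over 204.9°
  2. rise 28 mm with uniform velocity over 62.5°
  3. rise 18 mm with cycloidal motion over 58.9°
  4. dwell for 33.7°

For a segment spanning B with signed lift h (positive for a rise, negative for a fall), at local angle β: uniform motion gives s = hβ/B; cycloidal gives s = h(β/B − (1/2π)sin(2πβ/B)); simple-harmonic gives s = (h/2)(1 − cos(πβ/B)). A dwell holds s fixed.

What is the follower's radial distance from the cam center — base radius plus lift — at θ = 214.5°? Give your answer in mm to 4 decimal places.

seg 1 [0°–204.9°] uniform, h=8: full span → s += 8 → s = 8.0000
seg 2 [204.9°–267.4°] uniform, h=28: θ=214.5° here. β=9.6, B=62.5. 28·9.6/62.5 = 4.3008 → s = 12.3008
radial distance = base radius + s = 33 + 12.3008 = 45.3008

45.3008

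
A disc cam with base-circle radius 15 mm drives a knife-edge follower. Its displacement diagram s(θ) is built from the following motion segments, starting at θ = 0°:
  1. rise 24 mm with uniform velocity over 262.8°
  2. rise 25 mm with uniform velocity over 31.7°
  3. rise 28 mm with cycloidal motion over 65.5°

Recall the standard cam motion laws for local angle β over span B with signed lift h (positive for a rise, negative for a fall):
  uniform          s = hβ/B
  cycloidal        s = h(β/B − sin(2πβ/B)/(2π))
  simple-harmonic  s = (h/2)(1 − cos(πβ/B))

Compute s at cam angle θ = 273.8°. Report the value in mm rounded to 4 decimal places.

seg 1 [0°–262.8°] uniform, h=24: full span → s += 24 → s = 24.0000
seg 2 [262.8°–294.5°] uniform, h=25: θ=273.8° here. β=11, B=31.7. 25·11/31.7 = 8.6751 → s = 32.6751

32.6751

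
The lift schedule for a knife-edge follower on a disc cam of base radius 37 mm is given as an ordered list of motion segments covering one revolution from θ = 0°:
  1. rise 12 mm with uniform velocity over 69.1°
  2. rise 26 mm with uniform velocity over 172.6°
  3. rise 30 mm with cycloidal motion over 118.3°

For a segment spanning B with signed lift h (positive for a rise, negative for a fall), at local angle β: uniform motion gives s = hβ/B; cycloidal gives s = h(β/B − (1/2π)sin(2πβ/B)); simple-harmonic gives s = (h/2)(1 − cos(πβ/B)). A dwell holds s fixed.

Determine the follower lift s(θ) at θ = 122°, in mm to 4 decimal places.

seg 1 [0°–69.1°] uniform, h=12: full span → s += 12 → s = 12.0000
seg 2 [69.1°–241.7°] uniform, h=26: θ=122° here. β=52.9, B=172.6. 26·52.9/172.6 = 7.9687 → s = 19.9687

19.9687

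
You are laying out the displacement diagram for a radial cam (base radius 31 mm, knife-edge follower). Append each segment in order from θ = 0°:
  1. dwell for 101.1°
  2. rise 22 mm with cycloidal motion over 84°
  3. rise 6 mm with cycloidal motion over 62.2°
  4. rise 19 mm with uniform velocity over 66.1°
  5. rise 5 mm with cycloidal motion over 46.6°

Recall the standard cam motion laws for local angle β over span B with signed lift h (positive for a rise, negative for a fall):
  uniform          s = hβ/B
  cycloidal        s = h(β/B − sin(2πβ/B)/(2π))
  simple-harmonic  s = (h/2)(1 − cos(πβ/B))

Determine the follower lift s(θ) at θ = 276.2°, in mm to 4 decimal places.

seg 1 [0°–101.1°] dwell: s stays 0.0000
seg 2 [101.1°–185.1°] cycloidal, h=22: full span → s += 22 → s = 22.0000
seg 3 [185.1°–247.3°] cycloidal, h=6: full span → s += 6 → s = 28.0000
seg 4 [247.3°–313.4°] uniform, h=19: θ=276.2° here. β=28.9, B=66.1. 19·28.9/66.1 = 8.3071 → s = 36.3071

36.3071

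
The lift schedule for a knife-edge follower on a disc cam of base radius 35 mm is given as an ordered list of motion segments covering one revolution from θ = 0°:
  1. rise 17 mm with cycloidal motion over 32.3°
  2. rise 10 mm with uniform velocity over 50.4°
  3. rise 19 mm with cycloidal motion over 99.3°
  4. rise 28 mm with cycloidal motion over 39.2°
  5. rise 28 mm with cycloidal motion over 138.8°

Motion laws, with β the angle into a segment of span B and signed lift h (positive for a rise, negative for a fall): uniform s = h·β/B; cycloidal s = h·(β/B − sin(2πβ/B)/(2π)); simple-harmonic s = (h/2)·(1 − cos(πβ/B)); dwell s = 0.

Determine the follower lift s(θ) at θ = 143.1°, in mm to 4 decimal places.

seg 1 [0°–32.3°] cycloidal, h=17: full span → s += 17 → s = 17.0000
seg 2 [32.3°–82.7°] uniform, h=10: full span → s += 10 → s = 27.0000
seg 3 [82.7°–182°] cycloidal, h=19: θ=143.1° here. β=60.4, B=99.3. 19·(0.6083 − sin(2π·0.6083)/(2π)) = 13.4588 → s = 40.4588

40.4588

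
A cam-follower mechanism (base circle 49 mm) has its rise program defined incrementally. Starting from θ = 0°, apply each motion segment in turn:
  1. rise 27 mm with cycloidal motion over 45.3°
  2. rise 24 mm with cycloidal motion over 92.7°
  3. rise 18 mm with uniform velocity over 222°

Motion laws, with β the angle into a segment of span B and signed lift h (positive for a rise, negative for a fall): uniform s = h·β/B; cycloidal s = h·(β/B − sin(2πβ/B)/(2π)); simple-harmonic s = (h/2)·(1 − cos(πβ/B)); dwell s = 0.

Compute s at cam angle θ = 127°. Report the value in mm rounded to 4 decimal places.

seg 1 [0°–45.3°] cycloidal, h=27: full span → s += 27 → s = 27.0000
seg 2 [45.3°–138°] cycloidal, h=24: θ=127° here. β=81.7, B=92.7. 24·(0.8813 − sin(2π·0.8813)/(2π)) = 23.7434 → s = 50.7434

50.7434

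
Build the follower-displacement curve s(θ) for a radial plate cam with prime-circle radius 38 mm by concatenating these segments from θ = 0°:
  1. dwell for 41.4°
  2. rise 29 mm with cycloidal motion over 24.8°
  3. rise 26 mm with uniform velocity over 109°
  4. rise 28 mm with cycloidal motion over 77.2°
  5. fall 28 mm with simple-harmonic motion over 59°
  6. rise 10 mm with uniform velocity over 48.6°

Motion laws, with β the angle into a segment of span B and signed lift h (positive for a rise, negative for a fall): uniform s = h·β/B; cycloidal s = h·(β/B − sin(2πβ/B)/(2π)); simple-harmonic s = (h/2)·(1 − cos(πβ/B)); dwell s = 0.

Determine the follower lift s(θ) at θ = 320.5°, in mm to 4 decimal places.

seg 1 [0°–41.4°] dwell: s stays 0.0000
seg 2 [41.4°–66.2°] cycloidal, h=29: full span → s += 29 → s = 29.0000
seg 3 [66.2°–175.2°] uniform, h=26: full span → s += 26 → s = 55.0000
seg 4 [175.2°–252.4°] cycloidal, h=28: full span → s += 28 → s = 83.0000
seg 5 [252.4°–311.4°] simple-harmonic, h=-28: full span → s += -28 → s = 55.0000
seg 6 [311.4°–360°] uniform, h=10: θ=320.5° here. β=9.1, B=48.6. 10·9.1/48.6 = 1.8724 → s = 56.8724

56.8724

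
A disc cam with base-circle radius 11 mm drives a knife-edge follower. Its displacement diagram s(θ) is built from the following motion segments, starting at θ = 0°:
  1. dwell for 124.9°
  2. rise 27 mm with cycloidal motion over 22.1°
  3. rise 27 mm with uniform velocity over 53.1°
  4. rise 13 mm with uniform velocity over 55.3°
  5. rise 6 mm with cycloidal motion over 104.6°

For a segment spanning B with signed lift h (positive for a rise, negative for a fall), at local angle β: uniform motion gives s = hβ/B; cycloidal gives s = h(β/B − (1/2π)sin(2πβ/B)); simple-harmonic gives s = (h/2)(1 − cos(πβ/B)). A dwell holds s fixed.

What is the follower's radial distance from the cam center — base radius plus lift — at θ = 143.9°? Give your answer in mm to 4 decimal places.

seg 1 [0°–124.9°] dwell: s stays 0.0000
seg 2 [124.9°–147°] cycloidal, h=27: θ=143.9° here. β=19, B=22.1. 27·(0.8597 − sin(2π·0.8597)/(2π)) = 26.5284 → s = 26.5284
radial distance = base radius + s = 11 + 26.5284 = 37.5284

37.5284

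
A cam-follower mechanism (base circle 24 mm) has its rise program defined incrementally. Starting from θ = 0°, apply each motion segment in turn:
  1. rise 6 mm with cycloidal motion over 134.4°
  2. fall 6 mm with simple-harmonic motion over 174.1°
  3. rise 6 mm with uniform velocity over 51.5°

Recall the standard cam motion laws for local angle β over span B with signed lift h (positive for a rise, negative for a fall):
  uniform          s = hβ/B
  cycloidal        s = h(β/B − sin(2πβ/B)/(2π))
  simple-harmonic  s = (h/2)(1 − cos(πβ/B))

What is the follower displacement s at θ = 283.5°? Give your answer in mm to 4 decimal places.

seg 1 [0°–134.4°] cycloidal, h=6: full span → s += 6 → s = 6.0000
seg 2 [134.4°–308.5°] simple-harmonic, h=-6: θ=283.5° here. β=149.1, B=174.1. -6/2·(1 − cos(π·0.8564)) = -5.6999 → s = 0.3001

0.3001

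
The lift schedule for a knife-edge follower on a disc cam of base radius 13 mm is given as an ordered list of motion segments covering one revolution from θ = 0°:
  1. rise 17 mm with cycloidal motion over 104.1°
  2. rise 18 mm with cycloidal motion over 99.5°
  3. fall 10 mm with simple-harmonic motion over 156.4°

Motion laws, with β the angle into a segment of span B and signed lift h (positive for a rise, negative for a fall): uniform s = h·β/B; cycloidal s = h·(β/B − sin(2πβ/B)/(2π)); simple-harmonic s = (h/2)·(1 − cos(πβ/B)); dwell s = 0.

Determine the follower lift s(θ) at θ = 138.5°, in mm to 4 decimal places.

seg 1 [0°–104.1°] cycloidal, h=17: full span → s += 17 → s = 17.0000
seg 2 [104.1°–203.6°] cycloidal, h=18: θ=138.5° here. β=34.4, B=99.5. 18·(0.3457 − sin(2π·0.3457)/(2π)) = 3.8611 → s = 20.8611

20.8611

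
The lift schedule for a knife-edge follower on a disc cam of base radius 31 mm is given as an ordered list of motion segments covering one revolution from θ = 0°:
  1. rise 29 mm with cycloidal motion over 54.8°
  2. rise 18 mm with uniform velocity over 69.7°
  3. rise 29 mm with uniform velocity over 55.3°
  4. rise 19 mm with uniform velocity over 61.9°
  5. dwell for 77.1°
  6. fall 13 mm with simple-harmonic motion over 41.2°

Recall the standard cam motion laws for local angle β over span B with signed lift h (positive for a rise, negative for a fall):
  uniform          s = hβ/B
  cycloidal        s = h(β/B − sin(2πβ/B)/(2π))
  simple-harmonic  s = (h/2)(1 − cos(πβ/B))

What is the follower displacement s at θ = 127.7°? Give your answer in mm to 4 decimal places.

seg 1 [0°–54.8°] cycloidal, h=29: full span → s += 29 → s = 29.0000
seg 2 [54.8°–124.5°] uniform, h=18: full span → s += 18 → s = 47.0000
seg 3 [124.5°–179.8°] uniform, h=29: θ=127.7° here. β=3.2, B=55.3. 29·3.2/55.3 = 1.6781 → s = 48.6781

48.6781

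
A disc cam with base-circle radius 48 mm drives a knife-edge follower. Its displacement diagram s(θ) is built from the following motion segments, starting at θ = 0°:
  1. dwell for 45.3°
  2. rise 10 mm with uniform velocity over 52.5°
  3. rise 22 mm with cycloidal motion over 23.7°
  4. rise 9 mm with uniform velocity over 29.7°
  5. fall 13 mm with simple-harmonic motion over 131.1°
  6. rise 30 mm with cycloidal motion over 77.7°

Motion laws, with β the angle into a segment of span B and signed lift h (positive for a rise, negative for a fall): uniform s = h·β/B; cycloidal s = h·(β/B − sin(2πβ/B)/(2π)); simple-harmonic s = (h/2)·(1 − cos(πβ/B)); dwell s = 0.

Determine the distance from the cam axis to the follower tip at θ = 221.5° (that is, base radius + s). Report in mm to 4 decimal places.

seg 1 [0°–45.3°] dwell: s stays 0.0000
seg 2 [45.3°–97.8°] uniform, h=10: full span → s += 10 → s = 10.0000
seg 3 [97.8°–121.5°] cycloidal, h=22: full span → s += 22 → s = 32.0000
seg 4 [121.5°–151.2°] uniform, h=9: full span → s += 9 → s = 41.0000
seg 5 [151.2°–282.3°] simple-harmonic, h=-13: θ=221.5° here. β=70.3, B=131.1. -13/2·(1 − cos(π·0.5362)) = -7.2383 → s = 33.7617
radial distance = base radius + s = 48 + 33.7617 = 81.7617

81.7617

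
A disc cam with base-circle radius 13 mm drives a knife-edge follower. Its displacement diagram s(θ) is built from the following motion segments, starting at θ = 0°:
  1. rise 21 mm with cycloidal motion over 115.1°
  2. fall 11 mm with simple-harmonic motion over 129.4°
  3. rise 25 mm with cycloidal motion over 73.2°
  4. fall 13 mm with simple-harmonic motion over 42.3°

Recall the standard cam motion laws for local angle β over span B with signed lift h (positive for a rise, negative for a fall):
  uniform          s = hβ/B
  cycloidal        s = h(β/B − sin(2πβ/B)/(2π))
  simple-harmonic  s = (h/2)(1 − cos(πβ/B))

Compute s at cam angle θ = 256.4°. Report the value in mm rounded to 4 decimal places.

seg 1 [0°–115.1°] cycloidal, h=21: full span → s += 21 → s = 21.0000
seg 2 [115.1°–244.5°] simple-harmonic, h=-11: full span → s += -11 → s = 10.0000
seg 3 [244.5°–317.7°] cycloidal, h=25: θ=256.4° here. β=11.9, B=73.2. 25·(0.1626 − sin(2π·0.1626)/(2π)) = 0.6708 → s = 10.6708

10.6708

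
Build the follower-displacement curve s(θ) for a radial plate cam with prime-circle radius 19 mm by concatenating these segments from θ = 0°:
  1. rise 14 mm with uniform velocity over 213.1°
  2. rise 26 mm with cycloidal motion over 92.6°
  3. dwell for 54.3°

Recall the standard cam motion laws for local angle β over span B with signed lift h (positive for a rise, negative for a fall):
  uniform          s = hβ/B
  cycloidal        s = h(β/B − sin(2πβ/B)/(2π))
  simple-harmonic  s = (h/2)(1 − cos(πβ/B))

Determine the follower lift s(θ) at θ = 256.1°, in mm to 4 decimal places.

seg 1 [0°–213.1°] uniform, h=14: full span → s += 14 → s = 14.0000
seg 2 [213.1°–305.7°] cycloidal, h=26: θ=256.1° here. β=43, B=92.6. 26·(0.4644 − sin(2π·0.4644)/(2π)) = 11.1546 → s = 25.1546

25.1546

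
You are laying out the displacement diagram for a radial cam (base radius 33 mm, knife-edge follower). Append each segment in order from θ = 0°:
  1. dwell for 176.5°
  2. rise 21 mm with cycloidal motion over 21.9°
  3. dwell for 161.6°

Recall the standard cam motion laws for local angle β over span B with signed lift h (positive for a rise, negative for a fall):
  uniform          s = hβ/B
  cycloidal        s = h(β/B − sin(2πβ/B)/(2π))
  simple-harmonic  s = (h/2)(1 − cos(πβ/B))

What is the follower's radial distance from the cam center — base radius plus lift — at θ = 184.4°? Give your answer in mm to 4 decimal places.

seg 1 [0°–176.5°] dwell: s stays 0.0000
seg 2 [176.5°–198.4°] cycloidal, h=21: θ=184.4° here. β=7.9, B=21.9. 21·(0.3607 − sin(2π·0.3607)/(2π)) = 5.0099 → s = 5.0099
radial distance = base radius + s = 33 + 5.0099 = 38.0099

38.0099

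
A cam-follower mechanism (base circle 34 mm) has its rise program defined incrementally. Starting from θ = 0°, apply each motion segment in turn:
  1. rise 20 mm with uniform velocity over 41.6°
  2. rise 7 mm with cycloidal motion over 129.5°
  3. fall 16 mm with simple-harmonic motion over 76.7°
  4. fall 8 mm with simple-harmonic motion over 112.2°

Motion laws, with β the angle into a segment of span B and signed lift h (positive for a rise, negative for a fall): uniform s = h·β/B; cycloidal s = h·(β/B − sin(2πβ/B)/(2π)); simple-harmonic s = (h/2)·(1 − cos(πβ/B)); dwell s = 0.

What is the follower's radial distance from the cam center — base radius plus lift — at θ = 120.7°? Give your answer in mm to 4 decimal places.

seg 1 [0°–41.6°] uniform, h=20: full span → s += 20 → s = 20.0000
seg 2 [41.6°–171.1°] cycloidal, h=7: θ=120.7° here. β=79.1, B=129.5. 7·(0.6108 − sin(2π·0.6108)/(2π)) = 4.9902 → s = 24.9902
radial distance = base radius + s = 34 + 24.9902 = 58.9902

58.9902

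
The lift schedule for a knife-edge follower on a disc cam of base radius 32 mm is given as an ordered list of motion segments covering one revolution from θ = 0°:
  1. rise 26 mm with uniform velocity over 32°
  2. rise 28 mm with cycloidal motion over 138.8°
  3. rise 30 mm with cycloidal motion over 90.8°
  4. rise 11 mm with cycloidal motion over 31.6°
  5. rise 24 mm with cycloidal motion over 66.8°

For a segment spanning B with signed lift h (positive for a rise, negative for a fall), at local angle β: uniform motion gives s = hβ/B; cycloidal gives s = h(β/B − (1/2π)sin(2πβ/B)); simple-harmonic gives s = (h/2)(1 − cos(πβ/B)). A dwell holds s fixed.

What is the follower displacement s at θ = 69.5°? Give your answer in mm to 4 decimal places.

seg 1 [0°–32°] uniform, h=26: full span → s += 26 → s = 26.0000
seg 2 [32°–170.8°] cycloidal, h=28: θ=69.5° here. β=37.5, B=138.8. 28·(0.2702 − sin(2π·0.2702)/(2π)) = 3.1443 → s = 29.1443

29.1443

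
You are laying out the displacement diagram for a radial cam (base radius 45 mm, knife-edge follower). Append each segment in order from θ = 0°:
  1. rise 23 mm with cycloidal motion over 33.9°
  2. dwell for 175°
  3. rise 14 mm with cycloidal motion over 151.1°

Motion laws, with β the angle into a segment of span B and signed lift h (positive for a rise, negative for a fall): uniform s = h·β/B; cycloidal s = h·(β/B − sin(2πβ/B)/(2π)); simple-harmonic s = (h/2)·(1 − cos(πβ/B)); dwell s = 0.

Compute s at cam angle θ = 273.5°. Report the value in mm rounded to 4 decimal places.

seg 1 [0°–33.9°] cycloidal, h=23: full span → s += 23 → s = 23.0000
seg 2 [33.9°–208.9°] dwell: s stays 23.0000
seg 3 [208.9°–360°] cycloidal, h=14: θ=273.5° here. β=64.6, B=151.1. 14·(0.4275 − sin(2π·0.4275)/(2π)) = 5.0056 → s = 28.0056

28.0056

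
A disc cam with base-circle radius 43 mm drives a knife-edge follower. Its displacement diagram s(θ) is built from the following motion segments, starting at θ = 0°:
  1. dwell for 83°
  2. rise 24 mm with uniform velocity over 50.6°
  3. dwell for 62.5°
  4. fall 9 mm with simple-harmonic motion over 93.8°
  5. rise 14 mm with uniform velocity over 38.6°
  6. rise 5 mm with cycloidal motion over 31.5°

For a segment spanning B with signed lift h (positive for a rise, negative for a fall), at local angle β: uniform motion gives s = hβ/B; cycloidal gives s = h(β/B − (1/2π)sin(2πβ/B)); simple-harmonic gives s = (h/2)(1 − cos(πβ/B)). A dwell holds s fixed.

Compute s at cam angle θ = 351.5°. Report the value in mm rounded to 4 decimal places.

seg 1 [0°–83°] dwell: s stays 0.0000
seg 2 [83°–133.6°] uniform, h=24: full span → s += 24 → s = 24.0000
seg 3 [133.6°–196.1°] dwell: s stays 24.0000
seg 4 [196.1°–289.9°] simple-harmonic, h=-9: full span → s += -9 → s = 15.0000
seg 5 [289.9°–328.5°] uniform, h=14: full span → s += 14 → s = 29.0000
seg 6 [328.5°–360°] cycloidal, h=5: θ=351.5° here. β=23, B=31.5. 5·(0.7302 − sin(2π·0.7302)/(2π)) = 4.4404 → s = 33.4404

33.4404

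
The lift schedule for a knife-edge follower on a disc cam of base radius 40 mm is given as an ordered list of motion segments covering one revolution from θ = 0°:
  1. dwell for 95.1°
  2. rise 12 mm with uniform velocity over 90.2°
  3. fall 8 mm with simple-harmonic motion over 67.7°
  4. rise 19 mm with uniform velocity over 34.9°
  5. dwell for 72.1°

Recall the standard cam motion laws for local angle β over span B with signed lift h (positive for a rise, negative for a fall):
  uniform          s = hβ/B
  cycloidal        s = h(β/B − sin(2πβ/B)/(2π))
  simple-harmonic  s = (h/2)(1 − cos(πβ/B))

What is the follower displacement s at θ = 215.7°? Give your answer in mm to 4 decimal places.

seg 1 [0°–95.1°] dwell: s stays 0.0000
seg 2 [95.1°–185.3°] uniform, h=12: full span → s += 12 → s = 12.0000
seg 3 [185.3°–253°] simple-harmonic, h=-8: θ=215.7° here. β=30.4, B=67.7. -8/2·(1 − cos(π·0.4490)) = -3.3623 → s = 8.6377

8.6377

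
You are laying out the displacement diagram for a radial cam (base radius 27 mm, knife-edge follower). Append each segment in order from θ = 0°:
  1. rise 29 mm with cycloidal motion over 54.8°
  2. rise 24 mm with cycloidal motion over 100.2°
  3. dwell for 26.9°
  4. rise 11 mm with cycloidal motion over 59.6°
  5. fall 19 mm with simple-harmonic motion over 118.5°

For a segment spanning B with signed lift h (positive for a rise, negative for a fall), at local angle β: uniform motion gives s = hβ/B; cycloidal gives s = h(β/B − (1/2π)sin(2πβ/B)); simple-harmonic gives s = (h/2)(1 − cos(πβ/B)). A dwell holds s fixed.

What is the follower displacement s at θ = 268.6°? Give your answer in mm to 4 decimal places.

seg 1 [0°–54.8°] cycloidal, h=29: full span → s += 29 → s = 29.0000
seg 2 [54.8°–155°] cycloidal, h=24: full span → s += 24 → s = 53.0000
seg 3 [155°–181.9°] dwell: s stays 53.0000
seg 4 [181.9°–241.5°] cycloidal, h=11: full span → s += 11 → s = 64.0000
seg 5 [241.5°–360°] simple-harmonic, h=-19: θ=268.6° here. β=27.1, B=118.5. -19/2·(1 − cos(π·0.2287)) = -2.3482 → s = 61.6518

61.6518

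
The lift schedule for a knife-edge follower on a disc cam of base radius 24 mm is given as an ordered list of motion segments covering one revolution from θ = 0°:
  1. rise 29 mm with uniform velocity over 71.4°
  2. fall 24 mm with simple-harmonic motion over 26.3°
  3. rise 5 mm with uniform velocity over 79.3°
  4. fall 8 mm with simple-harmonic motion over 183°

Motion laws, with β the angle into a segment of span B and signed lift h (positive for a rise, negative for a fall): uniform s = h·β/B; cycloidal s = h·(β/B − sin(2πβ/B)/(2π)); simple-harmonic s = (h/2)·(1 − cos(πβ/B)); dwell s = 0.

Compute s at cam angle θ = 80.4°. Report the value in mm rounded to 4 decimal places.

seg 1 [0°–71.4°] uniform, h=29: full span → s += 29 → s = 29.0000
seg 2 [71.4°–97.7°] simple-harmonic, h=-24: θ=80.4° here. β=9, B=26.3. -24/2·(1 − cos(π·0.3422)) = -6.2919 → s = 22.7081

22.7081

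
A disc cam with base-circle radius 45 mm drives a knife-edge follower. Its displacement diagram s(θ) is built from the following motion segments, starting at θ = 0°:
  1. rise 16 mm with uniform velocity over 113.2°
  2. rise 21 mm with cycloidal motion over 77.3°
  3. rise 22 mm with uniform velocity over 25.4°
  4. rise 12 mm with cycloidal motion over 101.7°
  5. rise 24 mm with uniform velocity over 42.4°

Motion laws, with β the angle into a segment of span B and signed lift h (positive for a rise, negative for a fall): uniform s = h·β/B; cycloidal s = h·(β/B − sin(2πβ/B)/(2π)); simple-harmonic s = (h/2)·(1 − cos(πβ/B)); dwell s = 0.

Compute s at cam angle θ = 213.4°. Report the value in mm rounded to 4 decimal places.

seg 1 [0°–113.2°] uniform, h=16: full span → s += 16 → s = 16.0000
seg 2 [113.2°–190.5°] cycloidal, h=21: full span → s += 21 → s = 37.0000
seg 3 [190.5°–215.9°] uniform, h=22: θ=213.4° here. β=22.9, B=25.4. 22·22.9/25.4 = 19.8346 → s = 56.8346

56.8346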